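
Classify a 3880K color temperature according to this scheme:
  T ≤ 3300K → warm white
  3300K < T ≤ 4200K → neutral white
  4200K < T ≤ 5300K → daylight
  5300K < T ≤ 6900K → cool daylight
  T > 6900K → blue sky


Temperature: 3880K
3300K < 3880K ≤ 4200K → neutral white
Classification: neutral white


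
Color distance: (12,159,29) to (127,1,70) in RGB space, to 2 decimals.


d = √[(R₁-R₂)² + (G₁-G₂)² + (B₁-B₂)²]
d = √[(12-127)² + (159-1)² + (29-70)²]
d = √[13225 + 24964 + 1681]
d = √39870
d ≈ 199.67


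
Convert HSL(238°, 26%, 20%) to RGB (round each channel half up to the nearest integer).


H=238°, S=0.26, L=0.20
C = (1-|2L-1|)×S = (1-|-0.60|)×0.26 = 0.104
H' = H/60 = 238/60 ≈ 3.9667; X = C×(1-|H' mod 2 - 1|) ≈ 0.0035
m = L - C/2 = 0.20 - 0.052 = 0.148
Sector ⌊H'⌋ = 3 → (R',G',B') = (0.0, ≈0.0035, 0.104)
RGB = ((R'+m)×255, (G'+m)×255, (B'+m)×255) = (37.74, 38.624, 64.26)
Round half up → RGB(38, 39, 64)


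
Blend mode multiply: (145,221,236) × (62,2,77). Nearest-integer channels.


Multiply: C = A×B/255, rounded to nearest integer
R: 145×62/255 = 8990/255 ≈ 35.255 → 35
G: 221×2/255 = 442/255 ≈ 1.733 → 2
B: 236×77/255 = 18172/255 ≈ 71.263 → 71
= RGB(35, 2, 71)


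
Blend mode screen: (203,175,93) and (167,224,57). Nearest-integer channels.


Screen: C = 255 - (255-A)×(255-B)/255, rounded to nearest integer
R: 255 - (255-203)×(255-167)/255 = 255 - 4576/255 ≈ 255 - 17.945 = 237.055 → 237
G: 255 - (255-175)×(255-224)/255 = 255 - 2480/255 ≈ 255 - 9.725 = 245.275 → 245
B: 255 - (255-93)×(255-57)/255 = 255 - 32076/255 ≈ 255 - 125.788 = 129.212 → 129
= RGB(237, 245, 129)


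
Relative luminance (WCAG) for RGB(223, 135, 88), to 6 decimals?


Linearize each channel (sRGB transfer function): c = v/255; c_lin = c/12.92 if c ≤ 0.04045, else ((c+0.055)/1.055)^2.4
  R: 223/255 ≈ 0.874510 > 0.04045 → ((0.874510+0.055)/1.055)^2.4 ≈ 0.737910
  G: 135/255 ≈ 0.529412 > 0.04045 → ((0.529412+0.055)/1.055)^2.4 ≈ 0.242281
  B: 88/255 ≈ 0.345098 > 0.04045 → ((0.345098+0.055)/1.055)^2.4 ≈ 0.097587
R_lin = 0.737910, G_lin = 0.242281, B_lin = 0.097587
L = 0.2126×R + 0.7152×G + 0.0722×B
L = 0.2126×0.737910 + 0.7152×0.242281 + 0.0722×0.097587
L ≈ 0.337205


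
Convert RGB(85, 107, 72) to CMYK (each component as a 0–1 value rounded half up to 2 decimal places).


R'=85/255≈0.3333, G'=107/255≈0.4196, B'=72/255≈0.2824
K = 1 - max(R',G',B') = 1 - 107/255 = 148/255 = 0.58039… → 0.58
(1-R'-K)/(1-K) simplifies to (max-R)/max with max = 107:
C = (107-85)/107 = 22/107 = 0.20560… → 0.21
M = (107-107)/107 = 0/107 = 0 → 0.00
Y = (107-72)/107 = 35/107 = 0.32710… → 0.33
= CMYK(0.21, 0.00, 0.33, 0.58)


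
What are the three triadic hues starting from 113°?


Triadic: equally spaced at 120° intervals
H1 = 113°
H2 = (113 + 120) mod 360 = 233°
H3 = (113 + 240) mod 360 = 353°
Triadic = 113°, 233°, 353°


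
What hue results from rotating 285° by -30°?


New hue = (H + rotation) mod 360
New hue = (285 -30) mod 360
= 255 mod 360
= 255°


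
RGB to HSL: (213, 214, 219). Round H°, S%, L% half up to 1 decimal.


Normalize: R'=213/255≈0.8353, G'=214/255≈0.8392, B'=219/255≈0.8588
Max=219/255, Min=213/255, Δ=Max-Min=6/255
L = (Max+Min)/2 = (219+213)/510 = 432/510 = 0.84705… → L = 84.7%
L > 0.5 → S = Δ/(2-Max-Min) = 6/(510-219-213) = 6/78 = 0.07692… → S = 7.7%
(the 1/255 factors cancel in S and H, so raw channel differences can be used)
Max is B' → H = 60 × ((R-G)/Δ + 4) = 60 × ((213-214)/6 + 4)
  -1/6 + 4 = -0.1666… + 4 = 3.8333…
  H = 60 × 3.8333… = 230° → H = 230.0°
= HSL(230.0°, 7.7%, 84.7%)


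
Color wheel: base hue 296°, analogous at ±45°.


Base hue: 296°
Left analog: (296 - 45) mod 360 = 251°
Right analog: (296 + 45) mod 360 = 341°
Analogous hues = 251° and 341°


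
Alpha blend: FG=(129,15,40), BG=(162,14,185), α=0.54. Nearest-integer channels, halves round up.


C = α×F + (1-α)×B, with 1-α = 0.46
R: 0.54×129 + 0.46×162 = 69.66 + 74.52 = 144.18 → 144
G: 0.54×15 + 0.46×14 = 8.10 + 6.44 = 14.54 → 15
B: 0.54×40 + 0.46×185 = 21.60 + 85.10 = 106.70 → 107
= RGB(144, 15, 107)


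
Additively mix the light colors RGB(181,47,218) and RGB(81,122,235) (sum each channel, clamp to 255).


Additive: each channel = min(255, C₁+C₂)
R: 181+81 = 262 → 255
G: 47+122 = 169 → 169
B: 218+235 = 453 → 255
= RGB(255, 169, 255)


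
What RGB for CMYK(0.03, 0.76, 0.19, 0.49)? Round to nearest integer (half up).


R = 255 × (1-C) × (1-K) = 255 × 0.97 × 0.51 = 126.1485 → 126
G = 255 × (1-M) × (1-K) = 255 × 0.24 × 0.51 = 31.212 → 31
B = 255 × (1-Y) × (1-K) = 255 × 0.81 × 0.51 = 105.3405 → 105
= RGB(126, 31, 105)


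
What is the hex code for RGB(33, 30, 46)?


R = 33 → 21 (hex)
G = 30 → 1E (hex)
B = 46 → 2E (hex)
Hex = #211E2E


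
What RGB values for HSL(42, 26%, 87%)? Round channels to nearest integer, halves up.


H=42°, S=0.26, L=0.87
C = (1-|2L-1|)×S = (1-|0.74|)×0.26 = 0.0676
H' = H/60 = 42/60 ≈ 0.7000; X = C×(1-|H' mod 2 - 1|) = 0.04732
m = L - C/2 = 0.87 - 0.0338 = 0.8362
Sector ⌊H'⌋ = 0 → (R',G',B') = (0.0676, 0.04732, 0.0)
RGB = ((R'+m)×255, (G'+m)×255, (B'+m)×255) = (230.469, 225.2976, 213.231)
Round half up → RGB(230, 225, 213)


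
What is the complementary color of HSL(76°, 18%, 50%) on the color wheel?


Complement = opposite side of color wheel = hue + 180°
H' = (76 + 180) mod 360 = 256°
S and L unchanged.
= HSL(256°, 18%, 50%)


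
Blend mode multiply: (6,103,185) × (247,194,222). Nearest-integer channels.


Multiply: C = A×B/255, rounded to nearest integer
R: 6×247/255 = 1482/255 ≈ 5.812 → 6
G: 103×194/255 = 19982/255 ≈ 78.361 → 78
B: 185×222/255 = 41070/255 ≈ 161.059 → 161
= RGB(6, 78, 161)


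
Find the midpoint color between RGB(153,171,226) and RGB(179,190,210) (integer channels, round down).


Midpoint: each channel = ⌊(C₁+C₂)/2⌋
R: ⌊(153+179)/2⌋ = 166
G: ⌊(171+190)/2⌋ = 180
B: ⌊(226+210)/2⌋ = 218
= RGB(166, 180, 218)


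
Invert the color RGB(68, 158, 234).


Invert: (255-R, 255-G, 255-B)
R: 255-68 = 187
G: 255-158 = 97
B: 255-234 = 21
= RGB(187, 97, 21)


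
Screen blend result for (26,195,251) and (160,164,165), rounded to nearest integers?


Screen: C = 255 - (255-A)×(255-B)/255, rounded to nearest integer
R: 255 - (255-26)×(255-160)/255 = 255 - 21755/255 ≈ 255 - 85.314 = 169.686 → 170
G: 255 - (255-195)×(255-164)/255 = 255 - 5460/255 ≈ 255 - 21.412 = 233.588 → 234
B: 255 - (255-251)×(255-165)/255 = 255 - 360/255 ≈ 255 - 1.412 = 253.588 → 254
= RGB(170, 234, 254)


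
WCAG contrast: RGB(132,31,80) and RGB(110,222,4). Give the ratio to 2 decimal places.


Linearize each sRGB channel c=v/255: c/12.92 if c ≤ 0.04045 else ((c+0.055)/1.055)^2.4
L = 0.2126×R_lin + 0.7152×G_lin + 0.0722×B_lin
Color 1 (132,31,80):
  R=132: 132/255≈0.5176 > 0.04045 → ((0.5176+0.055)/1.055)^2.4 ≈ 0.23074
  G=31: 31/255≈0.1216 > 0.04045 → ((0.1216+0.055)/1.055)^2.4 ≈ 0.01370
  B=80: 80/255≈0.3137 > 0.04045 → ((0.3137+0.055)/1.055)^2.4 ≈ 0.08022
  L1 = 0.2126×0.23074 + 0.7152×0.01370 + 0.0722×0.08022 ≈ 0.06465
Color 2 (110,222,4):
  R=110: 110/255≈0.4314 > 0.04045 → ((0.4314+0.055)/1.055)^2.4 ≈ 0.15593
  G=222: 222/255≈0.8706 > 0.04045 → ((0.8706+0.055)/1.055)^2.4 ≈ 0.73046
  B=4: 4/255≈0.0157 ≤ 0.04045 → 0.0157/12.92 ≈ 0.00121
  L2 = 0.2126×0.15593 + 0.7152×0.73046 + 0.0722×0.00121 ≈ 0.55566
Lighter = 0.55566, Darker = 0.06465
Ratio = (L_lighter + 0.05) / (L_darker + 0.05)
Ratio = (0.55566 + 0.05) / (0.06465 + 0.05) = 0.60566 / 0.11465 ≈ 5.2829
Ratio ≈ 5.28:1


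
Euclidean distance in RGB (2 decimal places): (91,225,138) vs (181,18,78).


d = √[(R₁-R₂)² + (G₁-G₂)² + (B₁-B₂)²]
d = √[(91-181)² + (225-18)² + (138-78)²]
d = √[8100 + 42849 + 3600]
d = √54549
d ≈ 233.56


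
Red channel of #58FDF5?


Color: #58FDF5
R = 58 = 88
G = FD = 253
B = F5 = 245
Red = 88


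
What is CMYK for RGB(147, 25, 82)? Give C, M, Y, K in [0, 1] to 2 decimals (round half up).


R'=147/255≈0.5765, G'=25/255≈0.0980, B'=82/255≈0.3216
K = 1 - max(R',G',B') = 1 - 147/255 = 108/255 = 0.42352… → 0.42
(1-R'-K)/(1-K) simplifies to (max-R)/max with max = 147:
C = (147-147)/147 = 0/147 = 0 → 0.00
M = (147-25)/147 = 122/147 = 0.82993… → 0.83
Y = (147-82)/147 = 65/147 = 0.44217… → 0.44
= CMYK(0.00, 0.83, 0.44, 0.42)


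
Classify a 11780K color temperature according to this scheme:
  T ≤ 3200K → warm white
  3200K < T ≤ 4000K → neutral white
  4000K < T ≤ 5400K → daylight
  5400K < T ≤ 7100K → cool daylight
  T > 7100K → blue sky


Temperature: 11780K
11780K > 7100K → blue sky
Classification: blue sky


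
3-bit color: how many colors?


Colors = 2^bits = 2^3
= 8 colors


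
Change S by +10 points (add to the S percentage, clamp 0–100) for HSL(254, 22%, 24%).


Original S = 22%
Adjustment = +10 percentage points
New S = 22 + (10) = 32
Clamp to [0, 100] → 32
= HSL(254°, 32%, 24%)


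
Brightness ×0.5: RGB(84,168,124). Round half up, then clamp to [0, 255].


Multiply each channel by 0.5, round half up, clamp to [0, 255]
R: 84×0.5 = 42
G: 168×0.5 = 84
B: 124×0.5 = 62
= RGB(42, 84, 62)


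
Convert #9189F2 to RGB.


91 → 145 (R)
89 → 137 (G)
F2 → 242 (B)
= RGB(145, 137, 242)


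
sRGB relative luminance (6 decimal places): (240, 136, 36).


Linearize each channel (sRGB transfer function): c = v/255; c_lin = c/12.92 if c ≤ 0.04045, else ((c+0.055)/1.055)^2.4
  R: 240/255 ≈ 0.941176 > 0.04045 → ((0.941176+0.055)/1.055)^2.4 ≈ 0.871367
  G: 136/255 ≈ 0.533333 > 0.04045 → ((0.533333+0.055)/1.055)^2.4 ≈ 0.246201
  B: 36/255 ≈ 0.141176 > 0.04045 → ((0.141176+0.055)/1.055)^2.4 ≈ 0.017642
R_lin = 0.871367, G_lin = 0.246201, B_lin = 0.017642
L = 0.2126×R + 0.7152×G + 0.0722×B
L = 0.2126×0.871367 + 0.7152×0.246201 + 0.0722×0.017642
L ≈ 0.362610


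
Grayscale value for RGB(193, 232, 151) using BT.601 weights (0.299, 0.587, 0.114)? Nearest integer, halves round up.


Gray = 0.299×R + 0.587×G + 0.114×B
Gray = 0.299×193 + 0.587×232 + 0.114×151
Gray = 57.707 + 136.184 + 17.214
Gray = 211.105 → round half up → 211
Gray = 211


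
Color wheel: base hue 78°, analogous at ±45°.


Base hue: 78°
Left analog: (78 - 45) mod 360 = 33°
Right analog: (78 + 45) mod 360 = 123°
Analogous hues = 33° and 123°


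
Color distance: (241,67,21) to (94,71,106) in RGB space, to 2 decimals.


d = √[(R₁-R₂)² + (G₁-G₂)² + (B₁-B₂)²]
d = √[(241-94)² + (67-71)² + (21-106)²]
d = √[21609 + 16 + 7225]
d = √28850
d ≈ 169.85


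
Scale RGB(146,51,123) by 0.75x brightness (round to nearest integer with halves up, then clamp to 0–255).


Multiply each channel by 0.75, round half up, clamp to [0, 255]
R: 146×0.75 = 109.5 → round → 110
G: 51×0.75 = 38.25 → round → 38
B: 123×0.75 = 92.25 → round → 92
= RGB(110, 38, 92)


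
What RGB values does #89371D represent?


89 → 137 (R)
37 → 55 (G)
1D → 29 (B)
= RGB(137, 55, 29)


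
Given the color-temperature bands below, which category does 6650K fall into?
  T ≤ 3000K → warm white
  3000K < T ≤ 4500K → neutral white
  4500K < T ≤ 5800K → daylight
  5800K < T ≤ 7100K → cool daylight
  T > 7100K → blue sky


Temperature: 6650K
5800K < 6650K ≤ 7100K → cool daylight
Classification: cool daylight


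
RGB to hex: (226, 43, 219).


R = 226 → E2 (hex)
G = 43 → 2B (hex)
B = 219 → DB (hex)
Hex = #E22BDB


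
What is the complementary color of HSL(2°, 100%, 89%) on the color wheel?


Complement = opposite side of color wheel = hue + 180°
H' = (2 + 180) mod 360 = 182°
S and L unchanged.
= HSL(182°, 100%, 89%)


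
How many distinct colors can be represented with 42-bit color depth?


Colors = 2^bits = 2^42
= 4,398,046,511,104 colors


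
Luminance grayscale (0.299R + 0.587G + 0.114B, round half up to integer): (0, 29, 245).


Gray = 0.299×R + 0.587×G + 0.114×B
Gray = 0.299×0 + 0.587×29 + 0.114×245
Gray = 0.000 + 17.023 + 27.930
Gray = 44.953 → round half up → 45
Gray = 45


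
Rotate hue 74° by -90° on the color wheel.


New hue = (H + rotation) mod 360
New hue = (74 -90) mod 360
= -16 mod 360
= 344°


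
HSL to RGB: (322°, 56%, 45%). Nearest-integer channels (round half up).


H=322°, S=0.56, L=0.45
C = (1-|2L-1|)×S = (1-|-0.10|)×0.56 = 0.504
H' = H/60 = 322/60 ≈ 5.3667; X = C×(1-|H' mod 2 - 1|) = 0.3192
m = L - C/2 = 0.45 - 0.252 = 0.198
Sector ⌊H'⌋ = 5 → (R',G',B') = (0.504, 0.0, 0.3192)
RGB = ((R'+m)×255, (G'+m)×255, (B'+m)×255) = (179.01, 50.49, 131.886)
Round half up → RGB(179, 50, 132)


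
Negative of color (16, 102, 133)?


Invert: (255-R, 255-G, 255-B)
R: 255-16 = 239
G: 255-102 = 153
B: 255-133 = 122
= RGB(239, 153, 122)


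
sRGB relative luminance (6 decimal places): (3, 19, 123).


Linearize each channel (sRGB transfer function): c = v/255; c_lin = c/12.92 if c ≤ 0.04045, else ((c+0.055)/1.055)^2.4
  R: 3/255 ≈ 0.011765 ≤ 0.04045 → 0.011765/12.92 ≈ 0.000911
  G: 19/255 ≈ 0.074510 > 0.04045 → ((0.074510+0.055)/1.055)^2.4 ≈ 0.006512
  B: 123/255 ≈ 0.482353 > 0.04045 → ((0.482353+0.055)/1.055)^2.4 ≈ 0.198069
R_lin = 0.000911, G_lin = 0.006512, B_lin = 0.198069
L = 0.2126×R + 0.7152×G + 0.0722×B
L = 0.2126×0.000911 + 0.7152×0.006512 + 0.0722×0.198069
L ≈ 0.019152


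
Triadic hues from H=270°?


Triadic: equally spaced at 120° intervals
H1 = 270°
H2 = (270 + 120) mod 360 = 30°
H3 = (270 + 240) mod 360 = 150°
Triadic = 270°, 30°, 150°


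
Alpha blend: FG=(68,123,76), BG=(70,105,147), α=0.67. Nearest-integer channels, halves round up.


C = α×F + (1-α)×B, with 1-α = 0.33
R: 0.67×68 + 0.33×70 = 45.56 + 23.10 = 68.66 → 69
G: 0.67×123 + 0.33×105 = 82.41 + 34.65 = 117.06 → 117
B: 0.67×76 + 0.33×147 = 50.92 + 48.51 = 99.43 → 99
= RGB(69, 117, 99)


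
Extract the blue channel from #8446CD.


Color: #8446CD
R = 84 = 132
G = 46 = 70
B = CD = 205
Blue = 205


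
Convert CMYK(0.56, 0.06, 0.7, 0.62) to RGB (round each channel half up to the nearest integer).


R = 255 × (1-C) × (1-K) = 255 × 0.44 × 0.38 = 42.636 → 43
G = 255 × (1-M) × (1-K) = 255 × 0.94 × 0.38 = 91.086 → 91
B = 255 × (1-Y) × (1-K) = 255 × 0.30 × 0.38 = 29.07 → 29
= RGB(43, 91, 29)


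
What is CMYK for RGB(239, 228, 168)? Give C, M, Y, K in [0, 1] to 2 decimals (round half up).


R'=239/255≈0.9373, G'=228/255≈0.8941, B'=168/255≈0.6588
K = 1 - max(R',G',B') = 1 - 239/255 = 16/255 = 0.06274… → 0.06
(1-R'-K)/(1-K) simplifies to (max-R)/max with max = 239:
C = (239-239)/239 = 0/239 = 0 → 0.00
M = (239-228)/239 = 11/239 = 0.04602… → 0.05
Y = (239-168)/239 = 71/239 = 0.29707… → 0.30
= CMYK(0.00, 0.05, 0.30, 0.06)


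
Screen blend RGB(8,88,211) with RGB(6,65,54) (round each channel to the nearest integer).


Screen: C = 255 - (255-A)×(255-B)/255, rounded to nearest integer
R: 255 - (255-8)×(255-6)/255 = 255 - 61503/255 ≈ 255 - 241.188 = 13.812 → 14
G: 255 - (255-88)×(255-65)/255 = 255 - 31730/255 ≈ 255 - 124.431 = 130.569 → 131
B: 255 - (255-211)×(255-54)/255 = 255 - 8844/255 ≈ 255 - 34.682 = 220.318 → 220
= RGB(14, 131, 220)


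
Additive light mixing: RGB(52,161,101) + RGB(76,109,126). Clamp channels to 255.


Additive: each channel = min(255, C₁+C₂)
R: 52+76 = 128 → 128
G: 161+109 = 270 → 255
B: 101+126 = 227 → 227
= RGB(128, 255, 227)


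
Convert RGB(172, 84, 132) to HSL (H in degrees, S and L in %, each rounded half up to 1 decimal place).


Normalize: R'=172/255≈0.6745, G'=84/255≈0.3294, B'=132/255≈0.5176
Max=172/255, Min=84/255, Δ=Max-Min=88/255
L = (Max+Min)/2 = (172+84)/510 = 256/510 = 0.50196… → L = 50.2%
L > 0.5 → S = Δ/(2-Max-Min) = 88/(510-172-84) = 88/254 = 0.34645… → S = 34.6%
(the 1/255 factors cancel in S and H, so raw channel differences can be used)
Max is R' → H = 60 × (((G-B)/Δ) mod 6) = 60 × (((84-132)/88) mod 6)
  (-48)/88 = -0.5454…; negative, so add 6 → 5.4545…
  H = 60 × 5.4545… = 327.272…° → H = 327.3°
= HSL(327.3°, 34.6%, 50.2%)


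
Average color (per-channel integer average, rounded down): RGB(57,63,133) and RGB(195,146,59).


Midpoint: each channel = ⌊(C₁+C₂)/2⌋
R: ⌊(57+195)/2⌋ = 126
G: ⌊(63+146)/2⌋ = 104
B: ⌊(133+59)/2⌋ = 96
= RGB(126, 104, 96)


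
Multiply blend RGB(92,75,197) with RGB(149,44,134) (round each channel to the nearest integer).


Multiply: C = A×B/255, rounded to nearest integer
R: 92×149/255 = 13708/255 ≈ 53.757 → 54
G: 75×44/255 = 3300/255 ≈ 12.941 → 13
B: 197×134/255 = 26398/255 ≈ 103.522 → 104
= RGB(54, 13, 104)


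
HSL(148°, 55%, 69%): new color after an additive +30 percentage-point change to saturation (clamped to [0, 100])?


Original S = 55%
Adjustment = +30 percentage points
New S = 55 + (30) = 85
Clamp to [0, 100] → 85
= HSL(148°, 85%, 69%)


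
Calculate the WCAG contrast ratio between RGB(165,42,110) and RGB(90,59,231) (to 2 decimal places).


Linearize each sRGB channel c=v/255: c/12.92 if c ≤ 0.04045 else ((c+0.055)/1.055)^2.4
L = 0.2126×R_lin + 0.7152×G_lin + 0.0722×B_lin
Color 1 (165,42,110):
  R=165: 165/255≈0.6471 > 0.04045 → ((0.6471+0.055)/1.055)^2.4 ≈ 0.37626
  G=42: 42/255≈0.1647 > 0.04045 → ((0.1647+0.055)/1.055)^2.4 ≈ 0.02315
  B=110: 110/255≈0.4314 > 0.04045 → ((0.4314+0.055)/1.055)^2.4 ≈ 0.15593
  L1 = 0.2126×0.37626 + 0.7152×0.02315 + 0.0722×0.15593 ≈ 0.10781
Color 2 (90,59,231):
  R=90: 90/255≈0.3529 > 0.04045 → ((0.3529+0.055)/1.055)^2.4 ≈ 0.10224
  G=59: 59/255≈0.2314 > 0.04045 → ((0.2314+0.055)/1.055)^2.4 ≈ 0.04374
  B=231: 231/255≈0.9059 > 0.04045 → ((0.9059+0.055)/1.055)^2.4 ≈ 0.79910
  L2 = 0.2126×0.10224 + 0.7152×0.04374 + 0.0722×0.79910 ≈ 0.11071
Lighter = 0.11071, Darker = 0.10781
Ratio = (L_lighter + 0.05) / (L_darker + 0.05)
Ratio = (0.11071 + 0.05) / (0.10781 + 0.05) = 0.16071 / 0.15781 ≈ 1.0184
Ratio ≈ 1.02:1


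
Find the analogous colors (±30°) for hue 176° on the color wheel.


Base hue: 176°
Left analog: (176 - 30) mod 360 = 146°
Right analog: (176 + 30) mod 360 = 206°
Analogous hues = 146° and 206°


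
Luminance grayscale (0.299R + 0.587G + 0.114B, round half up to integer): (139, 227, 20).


Gray = 0.299×R + 0.587×G + 0.114×B
Gray = 0.299×139 + 0.587×227 + 0.114×20
Gray = 41.561 + 133.249 + 2.280
Gray = 177.090 → round half up → 177
Gray = 177


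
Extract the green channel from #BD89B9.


Color: #BD89B9
R = BD = 189
G = 89 = 137
B = B9 = 185
Green = 137


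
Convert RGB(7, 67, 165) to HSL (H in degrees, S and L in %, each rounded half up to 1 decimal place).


Normalize: R'=7/255≈0.0275, G'=67/255≈0.2627, B'=165/255≈0.6471
Max=165/255, Min=7/255, Δ=Max-Min=158/255
L = (Max+Min)/2 = (165+7)/510 = 172/510 = 0.33725… → L = 33.7%
L ≤ 0.5 → S = Δ/(Max+Min) = 158/(165+7) = 158/172 = 0.91860… → S = 91.9%
(the 1/255 factors cancel in S and H, so raw channel differences can be used)
Max is B' → H = 60 × ((R-G)/Δ + 4) = 60 × ((7-67)/158 + 4)
  -60/158 + 4 = -0.3797… + 4 = 3.6202…
  H = 60 × 3.6202… = 217.215…° → H = 217.2°
= HSL(217.2°, 91.9%, 33.7%)


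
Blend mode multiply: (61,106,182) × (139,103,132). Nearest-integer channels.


Multiply: C = A×B/255, rounded to nearest integer
R: 61×139/255 = 8479/255 ≈ 33.251 → 33
G: 106×103/255 = 10918/255 ≈ 42.816 → 43
B: 182×132/255 = 24024/255 ≈ 94.212 → 94
= RGB(33, 43, 94)


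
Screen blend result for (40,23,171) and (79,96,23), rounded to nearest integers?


Screen: C = 255 - (255-A)×(255-B)/255, rounded to nearest integer
R: 255 - (255-40)×(255-79)/255 = 255 - 37840/255 ≈ 255 - 148.392 = 106.608 → 107
G: 255 - (255-23)×(255-96)/255 = 255 - 36888/255 ≈ 255 - 144.659 = 110.341 → 110
B: 255 - (255-171)×(255-23)/255 = 255 - 19488/255 ≈ 255 - 76.424 = 178.576 → 179
= RGB(107, 110, 179)


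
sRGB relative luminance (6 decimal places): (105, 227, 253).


Linearize each channel (sRGB transfer function): c = v/255; c_lin = c/12.92 if c ≤ 0.04045, else ((c+0.055)/1.055)^2.4
  R: 105/255 ≈ 0.411765 > 0.04045 → ((0.411765+0.055)/1.055)^2.4 ≈ 0.141263
  G: 227/255 ≈ 0.890196 > 0.04045 → ((0.890196+0.055)/1.055)^2.4 ≈ 0.768151
  B: 253/255 ≈ 0.992157 > 0.04045 → ((0.992157+0.055)/1.055)^2.4 ≈ 0.982251
R_lin = 0.141263, G_lin = 0.768151, B_lin = 0.982251
L = 0.2126×R + 0.7152×G + 0.0722×B
L = 0.2126×0.141263 + 0.7152×0.768151 + 0.0722×0.982251
L ≈ 0.650333


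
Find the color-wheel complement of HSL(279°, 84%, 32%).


Complement = opposite side of color wheel = hue + 180°
H' = (279 + 180) mod 360 = 99°
S and L unchanged.
= HSL(99°, 84%, 32%)


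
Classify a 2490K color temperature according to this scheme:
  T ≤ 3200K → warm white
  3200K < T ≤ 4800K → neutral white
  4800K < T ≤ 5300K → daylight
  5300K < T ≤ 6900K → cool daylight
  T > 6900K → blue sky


Temperature: 2490K
2490K ≤ 3200K → warm white
Classification: warm white


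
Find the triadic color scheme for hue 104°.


Triadic: equally spaced at 120° intervals
H1 = 104°
H2 = (104 + 120) mod 360 = 224°
H3 = (104 + 240) mod 360 = 344°
Triadic = 104°, 224°, 344°


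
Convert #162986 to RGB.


16 → 22 (R)
29 → 41 (G)
86 → 134 (B)
= RGB(22, 41, 134)


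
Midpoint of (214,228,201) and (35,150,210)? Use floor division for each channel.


Midpoint: each channel = ⌊(C₁+C₂)/2⌋
R: ⌊(214+35)/2⌋ = 124
G: ⌊(228+150)/2⌋ = 189
B: ⌊(201+210)/2⌋ = 205
= RGB(124, 189, 205)


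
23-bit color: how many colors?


Colors = 2^bits = 2^23
= 8,388,608 colors


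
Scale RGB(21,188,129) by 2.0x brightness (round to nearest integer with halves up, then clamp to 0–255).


Multiply each channel by 2.0, round half up, clamp to [0, 255]
R: 21×2.0 = 42
G: 188×2.0 = 376 → clamp → 255
B: 129×2.0 = 258 → clamp → 255
= RGB(42, 255, 255)


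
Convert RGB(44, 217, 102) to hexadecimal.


R = 44 → 2C (hex)
G = 217 → D9 (hex)
B = 102 → 66 (hex)
Hex = #2CD966


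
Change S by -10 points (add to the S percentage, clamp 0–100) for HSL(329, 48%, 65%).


Original S = 48%
Adjustment = -10 percentage points
New S = 48 + (-10) = 38
Clamp to [0, 100] → 38
= HSL(329°, 38%, 65%)


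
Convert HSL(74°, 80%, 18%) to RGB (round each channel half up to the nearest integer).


H=74°, S=0.80, L=0.18
C = (1-|2L-1|)×S = (1-|-0.64|)×0.80 = 0.288
H' = H/60 = 74/60 ≈ 1.2333; X = C×(1-|H' mod 2 - 1|) = 0.2208
m = L - C/2 = 0.18 - 0.144 = 0.036
Sector ⌊H'⌋ = 1 → (R',G',B') = (0.2208, 0.288, 0.0)
RGB = ((R'+m)×255, (G'+m)×255, (B'+m)×255) = (65.484, 82.62, 9.18)
Round half up → RGB(65, 83, 9)


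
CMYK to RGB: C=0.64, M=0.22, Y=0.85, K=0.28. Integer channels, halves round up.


R = 255 × (1-C) × (1-K) = 255 × 0.36 × 0.72 = 66.096 → 66
G = 255 × (1-M) × (1-K) = 255 × 0.78 × 0.72 = 143.208 → 143
B = 255 × (1-Y) × (1-K) = 255 × 0.15 × 0.72 = 27.54 → 28
= RGB(66, 143, 28)


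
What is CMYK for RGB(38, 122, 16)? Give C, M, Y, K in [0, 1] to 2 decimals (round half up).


R'=38/255≈0.1490, G'=122/255≈0.4784, B'=16/255≈0.0627
K = 1 - max(R',G',B') = 1 - 122/255 = 133/255 = 0.52156… → 0.52
(1-R'-K)/(1-K) simplifies to (max-R)/max with max = 122:
C = (122-38)/122 = 84/122 = 0.68852… → 0.69
M = (122-122)/122 = 0/122 = 0 → 0.00
Y = (122-16)/122 = 106/122 = 0.86885… → 0.87
= CMYK(0.69, 0.00, 0.87, 0.52)


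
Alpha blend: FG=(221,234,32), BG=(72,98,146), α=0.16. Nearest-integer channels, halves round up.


C = α×F + (1-α)×B, with 1-α = 0.84
R: 0.16×221 + 0.84×72 = 35.36 + 60.48 = 95.84 → 96
G: 0.16×234 + 0.84×98 = 37.44 + 82.32 = 119.76 → 120
B: 0.16×32 + 0.84×146 = 5.12 + 122.64 = 127.76 → 128
= RGB(96, 120, 128)


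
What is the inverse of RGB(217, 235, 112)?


Invert: (255-R, 255-G, 255-B)
R: 255-217 = 38
G: 255-235 = 20
B: 255-112 = 143
= RGB(38, 20, 143)


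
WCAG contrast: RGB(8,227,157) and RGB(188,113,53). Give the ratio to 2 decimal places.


Linearize each sRGB channel c=v/255: c/12.92 if c ≤ 0.04045 else ((c+0.055)/1.055)^2.4
L = 0.2126×R_lin + 0.7152×G_lin + 0.0722×B_lin
Color 1 (8,227,157):
  R=8: 8/255≈0.0314 ≤ 0.04045 → 0.0314/12.92 ≈ 0.00243
  G=227: 227/255≈0.8902 > 0.04045 → ((0.8902+0.055)/1.055)^2.4 ≈ 0.76815
  B=157: 157/255≈0.6157 > 0.04045 → ((0.6157+0.055)/1.055)^2.4 ≈ 0.33716
  L1 = 0.2126×0.00243 + 0.7152×0.76815 + 0.0722×0.33716 ≈ 0.57424
Color 2 (188,113,53):
  R=188: 188/255≈0.7373 > 0.04045 → ((0.7373+0.055)/1.055)^2.4 ≈ 0.50289
  G=113: 113/255≈0.4431 > 0.04045 → ((0.4431+0.055)/1.055)^2.4 ≈ 0.16513
  B=53: 53/255≈0.2078 > 0.04045 → ((0.2078+0.055)/1.055)^2.4 ≈ 0.03560
  L2 = 0.2126×0.50289 + 0.7152×0.16513 + 0.0722×0.03560 ≈ 0.22759
Lighter = 0.57424, Darker = 0.22759
Ratio = (L_lighter + 0.05) / (L_darker + 0.05)
Ratio = (0.57424 + 0.05) / (0.22759 + 0.05) = 0.62424 / 0.27759 ≈ 2.2488
Ratio ≈ 2.25:1


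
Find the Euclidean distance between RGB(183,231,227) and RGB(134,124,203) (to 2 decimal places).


d = √[(R₁-R₂)² + (G₁-G₂)² + (B₁-B₂)²]
d = √[(183-134)² + (231-124)² + (227-203)²]
d = √[2401 + 11449 + 576]
d = √14426
d ≈ 120.11


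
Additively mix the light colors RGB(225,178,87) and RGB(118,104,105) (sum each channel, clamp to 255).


Additive: each channel = min(255, C₁+C₂)
R: 225+118 = 343 → 255
G: 178+104 = 282 → 255
B: 87+105 = 192 → 192
= RGB(255, 255, 192)


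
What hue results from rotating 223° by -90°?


New hue = (H + rotation) mod 360
New hue = (223 -90) mod 360
= 133 mod 360
= 133°


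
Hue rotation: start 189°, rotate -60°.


New hue = (H + rotation) mod 360
New hue = (189 -60) mod 360
= 129 mod 360
= 129°


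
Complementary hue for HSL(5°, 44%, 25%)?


Complement = opposite side of color wheel = hue + 180°
H' = (5 + 180) mod 360 = 185°
S and L unchanged.
= HSL(185°, 44%, 25%)


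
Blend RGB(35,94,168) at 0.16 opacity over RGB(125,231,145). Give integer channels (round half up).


C = α×F + (1-α)×B, with 1-α = 0.84
R: 0.16×35 + 0.84×125 = 5.60 + 105.00 = 110.60 → 111
G: 0.16×94 + 0.84×231 = 15.04 + 194.04 = 209.08 → 209
B: 0.16×168 + 0.84×145 = 26.88 + 121.80 = 148.68 → 149
= RGB(111, 209, 149)


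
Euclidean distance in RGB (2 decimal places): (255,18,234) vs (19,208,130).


d = √[(R₁-R₂)² + (G₁-G₂)² + (B₁-B₂)²]
d = √[(255-19)² + (18-208)² + (234-130)²]
d = √[55696 + 36100 + 10816]
d = √102612
d ≈ 320.33


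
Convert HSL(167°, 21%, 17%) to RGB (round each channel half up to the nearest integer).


H=167°, S=0.21, L=0.17
C = (1-|2L-1|)×S = (1-|-0.66|)×0.21 = 0.0714
H' = H/60 = 167/60 ≈ 2.7833; X = C×(1-|H' mod 2 - 1|) = 0.05593
m = L - C/2 = 0.17 - 0.0357 = 0.1343
Sector ⌊H'⌋ = 2 → (R',G',B') = (0.0, 0.0714, 0.05593)
RGB = ((R'+m)×255, (G'+m)×255, (B'+m)×255) = (34.2465, 52.4535, 48.50865)
Round half up → RGB(34, 52, 49)


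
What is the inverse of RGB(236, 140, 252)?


Invert: (255-R, 255-G, 255-B)
R: 255-236 = 19
G: 255-140 = 115
B: 255-252 = 3
= RGB(19, 115, 3)


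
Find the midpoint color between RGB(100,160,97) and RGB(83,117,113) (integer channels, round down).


Midpoint: each channel = ⌊(C₁+C₂)/2⌋
R: ⌊(100+83)/2⌋ = 91
G: ⌊(160+117)/2⌋ = 138
B: ⌊(97+113)/2⌋ = 105
= RGB(91, 138, 105)


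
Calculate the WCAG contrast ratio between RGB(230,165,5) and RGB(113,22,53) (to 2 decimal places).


Linearize each sRGB channel c=v/255: c/12.92 if c ≤ 0.04045 else ((c+0.055)/1.055)^2.4
L = 0.2126×R_lin + 0.7152×G_lin + 0.0722×B_lin
Color 1 (230,165,5):
  R=230: 230/255≈0.9020 > 0.04045 → ((0.9020+0.055)/1.055)^2.4 ≈ 0.79130
  G=165: 165/255≈0.6471 > 0.04045 → ((0.6471+0.055)/1.055)^2.4 ≈ 0.37626
  B=5: 5/255≈0.0196 ≤ 0.04045 → 0.0196/12.92 ≈ 0.00152
  L1 = 0.2126×0.79130 + 0.7152×0.37626 + 0.0722×0.00152 ≈ 0.43744
Color 2 (113,22,53):
  R=113: 113/255≈0.4431 > 0.04045 → ((0.4431+0.055)/1.055)^2.4 ≈ 0.16513
  G=22: 22/255≈0.0863 > 0.04045 → ((0.0863+0.055)/1.055)^2.4 ≈ 0.00802
  B=53: 53/255≈0.2078 > 0.04045 → ((0.2078+0.055)/1.055)^2.4 ≈ 0.03560
  L2 = 0.2126×0.16513 + 0.7152×0.00802 + 0.0722×0.03560 ≈ 0.04342
Lighter = 0.43744, Darker = 0.04342
Ratio = (L_lighter + 0.05) / (L_darker + 0.05)
Ratio = (0.43744 + 0.05) / (0.04342 + 0.05) = 0.48744 / 0.09342 ≈ 5.2180
Ratio ≈ 5.22:1


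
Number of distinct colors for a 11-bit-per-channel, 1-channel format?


Total bits = 11 bits/channel × 1 channels = 11 bits
Distinct colors = 2^11
= 2,048 colors


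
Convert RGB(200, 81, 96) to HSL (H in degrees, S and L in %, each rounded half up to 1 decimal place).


Normalize: R'=200/255≈0.7843, G'=81/255≈0.3176, B'=96/255≈0.3765
Max=200/255, Min=81/255, Δ=Max-Min=119/255
L = (Max+Min)/2 = (200+81)/510 = 281/510 = 0.55098… → L = 55.1%
L > 0.5 → S = Δ/(2-Max-Min) = 119/(510-200-81) = 119/229 = 0.51965… → S = 52.0%
(the 1/255 factors cancel in S and H, so raw channel differences can be used)
Max is R' → H = 60 × (((G-B)/Δ) mod 6) = 60 × (((81-96)/119) mod 6)
  (-15)/119 = -0.1260…; negative, so add 6 → 5.8739…
  H = 60 × 5.8739… = 352.436…° → H = 352.4°
= HSL(352.4°, 52.0%, 55.1%)


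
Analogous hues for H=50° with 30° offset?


Base hue: 50°
Left analog: (50 - 30) mod 360 = 20°
Right analog: (50 + 30) mod 360 = 80°
Analogous hues = 20° and 80°


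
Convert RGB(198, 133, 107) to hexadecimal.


R = 198 → C6 (hex)
G = 133 → 85 (hex)
B = 107 → 6B (hex)
Hex = #C6856B


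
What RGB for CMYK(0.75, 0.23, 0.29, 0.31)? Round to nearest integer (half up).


R = 255 × (1-C) × (1-K) = 255 × 0.25 × 0.69 = 43.9875 → 44
G = 255 × (1-M) × (1-K) = 255 × 0.77 × 0.69 = 135.4815 → 135
B = 255 × (1-Y) × (1-K) = 255 × 0.71 × 0.69 = 124.9245 → 125
= RGB(44, 135, 125)


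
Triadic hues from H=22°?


Triadic: equally spaced at 120° intervals
H1 = 22°
H2 = (22 + 120) mod 360 = 142°
H3 = (22 + 240) mod 360 = 262°
Triadic = 22°, 142°, 262°


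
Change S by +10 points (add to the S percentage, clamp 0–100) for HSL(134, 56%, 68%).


Original S = 56%
Adjustment = +10 percentage points
New S = 56 + (10) = 66
Clamp to [0, 100] → 66
= HSL(134°, 66%, 68%)


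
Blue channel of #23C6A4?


Color: #23C6A4
R = 23 = 35
G = C6 = 198
B = A4 = 164
Blue = 164


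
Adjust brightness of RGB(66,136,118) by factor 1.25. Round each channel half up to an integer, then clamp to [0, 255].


Multiply each channel by 1.25, round half up, clamp to [0, 255]
R: 66×1.25 = 82.5 → round → 83
G: 136×1.25 = 170
B: 118×1.25 = 147.5 → round → 148
= RGB(83, 170, 148)


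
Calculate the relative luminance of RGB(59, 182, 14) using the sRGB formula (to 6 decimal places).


Linearize each channel (sRGB transfer function): c = v/255; c_lin = c/12.92 if c ≤ 0.04045, else ((c+0.055)/1.055)^2.4
  R: 59/255 ≈ 0.231373 > 0.04045 → ((0.231373+0.055)/1.055)^2.4 ≈ 0.043735
  G: 182/255 ≈ 0.713725 > 0.04045 → ((0.713725+0.055)/1.055)^2.4 ≈ 0.467784
  B: 14/255 ≈ 0.054902 > 0.04045 → ((0.054902+0.055)/1.055)^2.4 ≈ 0.004391
R_lin = 0.043735, G_lin = 0.467784, B_lin = 0.004391
L = 0.2126×R + 0.7152×G + 0.0722×B
L = 0.2126×0.043735 + 0.7152×0.467784 + 0.0722×0.004391
L ≈ 0.344174


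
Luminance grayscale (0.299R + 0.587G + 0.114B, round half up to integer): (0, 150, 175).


Gray = 0.299×R + 0.587×G + 0.114×B
Gray = 0.299×0 + 0.587×150 + 0.114×175
Gray = 0.000 + 88.050 + 19.950
Gray = 108.000 → round half up → 108
Gray = 108


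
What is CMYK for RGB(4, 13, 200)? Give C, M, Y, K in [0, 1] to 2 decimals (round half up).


R'=4/255≈0.0157, G'=13/255≈0.0510, B'=200/255≈0.7843
K = 1 - max(R',G',B') = 1 - 200/255 = 55/255 = 0.21568… → 0.22
(1-R'-K)/(1-K) simplifies to (max-R)/max with max = 200:
C = (200-4)/200 = 196/200 = 0.98 → 0.98
M = (200-13)/200 = 187/200 = 0.935 → 0.94
Y = (200-200)/200 = 0/200 = 0 → 0.00
= CMYK(0.98, 0.94, 0.00, 0.22)


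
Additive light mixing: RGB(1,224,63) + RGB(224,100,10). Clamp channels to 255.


Additive: each channel = min(255, C₁+C₂)
R: 1+224 = 225 → 225
G: 224+100 = 324 → 255
B: 63+10 = 73 → 73
= RGB(225, 255, 73)


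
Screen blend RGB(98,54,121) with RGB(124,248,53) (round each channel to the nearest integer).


Screen: C = 255 - (255-A)×(255-B)/255, rounded to nearest integer
R: 255 - (255-98)×(255-124)/255 = 255 - 20567/255 ≈ 255 - 80.655 = 174.345 → 174
G: 255 - (255-54)×(255-248)/255 = 255 - 1407/255 ≈ 255 - 5.518 = 249.482 → 249
B: 255 - (255-121)×(255-53)/255 = 255 - 27068/255 ≈ 255 - 106.149 = 148.851 → 149
= RGB(174, 249, 149)


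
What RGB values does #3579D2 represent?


35 → 53 (R)
79 → 121 (G)
D2 → 210 (B)
= RGB(53, 121, 210)


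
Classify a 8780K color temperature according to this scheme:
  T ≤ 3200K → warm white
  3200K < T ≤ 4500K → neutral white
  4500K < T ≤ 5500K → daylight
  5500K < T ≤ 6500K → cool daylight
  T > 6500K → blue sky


Temperature: 8780K
8780K > 6500K → blue sky
Classification: blue sky


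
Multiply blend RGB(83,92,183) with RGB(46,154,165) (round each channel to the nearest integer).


Multiply: C = A×B/255, rounded to nearest integer
R: 83×46/255 = 3818/255 ≈ 14.973 → 15
G: 92×154/255 = 14168/255 ≈ 55.561 → 56
B: 183×165/255 = 30195/255 ≈ 118.412 → 118
= RGB(15, 56, 118)


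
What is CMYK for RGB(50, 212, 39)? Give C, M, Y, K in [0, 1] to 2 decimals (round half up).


R'=50/255≈0.1961, G'=212/255≈0.8314, B'=39/255≈0.1529
K = 1 - max(R',G',B') = 1 - 212/255 = 43/255 = 0.16862… → 0.17
(1-R'-K)/(1-K) simplifies to (max-R)/max with max = 212:
C = (212-50)/212 = 162/212 = 0.76415… → 0.76
M = (212-212)/212 = 0/212 = 0 → 0.00
Y = (212-39)/212 = 173/212 = 0.81603… → 0.82
= CMYK(0.76, 0.00, 0.82, 0.17)


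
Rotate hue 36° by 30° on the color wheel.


New hue = (H + rotation) mod 360
New hue = (36 + 30) mod 360
= 66 mod 360
= 66°


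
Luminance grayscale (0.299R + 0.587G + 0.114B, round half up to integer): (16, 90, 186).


Gray = 0.299×R + 0.587×G + 0.114×B
Gray = 0.299×16 + 0.587×90 + 0.114×186
Gray = 4.784 + 52.830 + 21.204
Gray = 78.818 → round half up → 79
Gray = 79


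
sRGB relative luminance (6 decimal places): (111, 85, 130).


Linearize each channel (sRGB transfer function): c = v/255; c_lin = c/12.92 if c ≤ 0.04045, else ((c+0.055)/1.055)^2.4
  R: 111/255 ≈ 0.435294 > 0.04045 → ((0.435294+0.055)/1.055)^2.4 ≈ 0.158961
  G: 85/255 ≈ 0.333333 > 0.04045 → ((0.333333+0.055)/1.055)^2.4 ≈ 0.090842
  B: 130/255 ≈ 0.509804 > 0.04045 → ((0.509804+0.055)/1.055)^2.4 ≈ 0.223228
R_lin = 0.158961, G_lin = 0.090842, B_lin = 0.223228
L = 0.2126×R + 0.7152×G + 0.0722×B
L = 0.2126×0.158961 + 0.7152×0.090842 + 0.0722×0.223228
L ≈ 0.114882


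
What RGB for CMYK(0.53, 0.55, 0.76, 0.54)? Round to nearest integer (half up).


R = 255 × (1-C) × (1-K) = 255 × 0.47 × 0.46 = 55.131 → 55
G = 255 × (1-M) × (1-K) = 255 × 0.45 × 0.46 = 52.785 → 53
B = 255 × (1-Y) × (1-K) = 255 × 0.24 × 0.46 = 28.152 → 28
= RGB(55, 53, 28)


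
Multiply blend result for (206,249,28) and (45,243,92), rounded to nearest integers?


Multiply: C = A×B/255, rounded to nearest integer
R: 206×45/255 = 9270/255 ≈ 36.353 → 36
G: 249×243/255 = 60507/255 ≈ 237.282 → 237
B: 28×92/255 = 2576/255 ≈ 10.102 → 10
= RGB(36, 237, 10)


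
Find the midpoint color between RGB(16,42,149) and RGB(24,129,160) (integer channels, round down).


Midpoint: each channel = ⌊(C₁+C₂)/2⌋
R: ⌊(16+24)/2⌋ = 20
G: ⌊(42+129)/2⌋ = 85
B: ⌊(149+160)/2⌋ = 154
= RGB(20, 85, 154)


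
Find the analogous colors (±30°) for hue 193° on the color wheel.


Base hue: 193°
Left analog: (193 - 30) mod 360 = 163°
Right analog: (193 + 30) mod 360 = 223°
Analogous hues = 163° and 223°


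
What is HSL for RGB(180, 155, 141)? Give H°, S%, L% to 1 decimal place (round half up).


Normalize: R'=180/255≈0.7059, G'=155/255≈0.6078, B'=141/255≈0.5529
Max=180/255, Min=141/255, Δ=Max-Min=39/255
L = (Max+Min)/2 = (180+141)/510 = 321/510 = 0.62941… → L = 62.9%
L > 0.5 → S = Δ/(2-Max-Min) = 39/(510-180-141) = 39/189 = 0.20634… → S = 20.6%
(the 1/255 factors cancel in S and H, so raw channel differences can be used)
Max is R' → H = 60 × (((G-B)/Δ) mod 6) = 60 × (((155-141)/39) mod 6)
  14/39 = 0.3589…
  H = 60 × 0.3589… = 21.538…° → H = 21.5°
= HSL(21.5°, 20.6%, 62.9%)


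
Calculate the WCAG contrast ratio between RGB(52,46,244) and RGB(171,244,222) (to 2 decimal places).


Linearize each sRGB channel c=v/255: c/12.92 if c ≤ 0.04045 else ((c+0.055)/1.055)^2.4
L = 0.2126×R_lin + 0.7152×G_lin + 0.0722×B_lin
Color 1 (52,46,244):
  R=52: 52/255≈0.2039 > 0.04045 → ((0.2039+0.055)/1.055)^2.4 ≈ 0.03434
  G=46: 46/255≈0.1804 > 0.04045 → ((0.1804+0.055)/1.055)^2.4 ≈ 0.02732
  B=244: 244/255≈0.9569 > 0.04045 → ((0.9569+0.055)/1.055)^2.4 ≈ 0.90466
  L1 = 0.2126×0.03434 + 0.7152×0.02732 + 0.0722×0.90466 ≈ 0.09216
Color 2 (171,244,222):
  R=171: 171/255≈0.6706 > 0.04045 → ((0.6706+0.055)/1.055)^2.4 ≈ 0.40724
  G=244: 244/255≈0.9569 > 0.04045 → ((0.9569+0.055)/1.055)^2.4 ≈ 0.90466
  B=222: 222/255≈0.8706 > 0.04045 → ((0.8706+0.055)/1.055)^2.4 ≈ 0.73046
  L2 = 0.2126×0.40724 + 0.7152×0.90466 + 0.0722×0.73046 ≈ 0.78633
Lighter = 0.78633, Darker = 0.09216
Ratio = (L_lighter + 0.05) / (L_darker + 0.05)
Ratio = (0.78633 + 0.05) / (0.09216 + 0.05) = 0.83633 / 0.14216 ≈ 5.8832
Ratio ≈ 5.88:1


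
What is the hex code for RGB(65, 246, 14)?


R = 65 → 41 (hex)
G = 246 → F6 (hex)
B = 14 → 0E (hex)
Hex = #41F60E


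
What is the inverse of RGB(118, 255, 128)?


Invert: (255-R, 255-G, 255-B)
R: 255-118 = 137
G: 255-255 = 0
B: 255-128 = 127
= RGB(137, 0, 127)


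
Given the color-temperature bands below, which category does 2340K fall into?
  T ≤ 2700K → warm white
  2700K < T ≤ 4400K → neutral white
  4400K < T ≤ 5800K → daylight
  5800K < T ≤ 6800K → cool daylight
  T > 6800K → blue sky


Temperature: 2340K
2340K ≤ 2700K → warm white
Classification: warm white


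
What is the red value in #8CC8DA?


Color: #8CC8DA
R = 8C = 140
G = C8 = 200
B = DA = 218
Red = 140


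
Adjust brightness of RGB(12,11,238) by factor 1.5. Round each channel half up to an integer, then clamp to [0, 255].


Multiply each channel by 1.5, round half up, clamp to [0, 255]
R: 12×1.5 = 18
G: 11×1.5 = 16.5 → round → 17
B: 238×1.5 = 357 → clamp → 255
= RGB(18, 17, 255)


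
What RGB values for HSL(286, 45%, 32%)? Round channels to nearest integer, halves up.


H=286°, S=0.45, L=0.32
C = (1-|2L-1|)×S = (1-|-0.36|)×0.45 = 0.288
H' = H/60 = 286/60 ≈ 4.7667; X = C×(1-|H' mod 2 - 1|) = 0.2208
m = L - C/2 = 0.32 - 0.144 = 0.176
Sector ⌊H'⌋ = 4 → (R',G',B') = (0.2208, 0.0, 0.288)
RGB = ((R'+m)×255, (G'+m)×255, (B'+m)×255) = (101.184, 44.88, 118.32)
Round half up → RGB(101, 45, 118)


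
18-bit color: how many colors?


Colors = 2^bits = 2^18
= 262,144 colors


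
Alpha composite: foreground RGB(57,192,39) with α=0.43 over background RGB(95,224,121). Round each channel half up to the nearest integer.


C = α×F + (1-α)×B, with 1-α = 0.57
R: 0.43×57 + 0.57×95 = 24.51 + 54.15 = 78.66 → 79
G: 0.43×192 + 0.57×224 = 82.56 + 127.68 = 210.24 → 210
B: 0.43×39 + 0.57×121 = 16.77 + 68.97 = 85.74 → 86
= RGB(79, 210, 86)
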